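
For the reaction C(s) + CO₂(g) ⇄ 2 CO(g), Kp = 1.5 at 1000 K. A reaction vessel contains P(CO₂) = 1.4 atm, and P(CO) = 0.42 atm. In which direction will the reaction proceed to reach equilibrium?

(C is a pure solid — omitted from Qp.)
Qp = P(CO)² / P(CO₂) = (0.42)² / (1.4) = 0.13
Qp = 0.13 < Kp = 1.5, so the forward reaction proceeds.

in the forward direction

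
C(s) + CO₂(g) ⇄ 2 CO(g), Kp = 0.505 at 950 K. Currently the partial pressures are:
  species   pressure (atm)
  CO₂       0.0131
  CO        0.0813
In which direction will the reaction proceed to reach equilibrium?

neither direction; the system is at equilibrium

(C is a pure solid — omitted from Qp.)
Qp = P(CO)² / P(CO₂) = (0.0813)² / (0.0131) = 0.505
Qp = 0.505 = Kp, so the system is already at equilibrium.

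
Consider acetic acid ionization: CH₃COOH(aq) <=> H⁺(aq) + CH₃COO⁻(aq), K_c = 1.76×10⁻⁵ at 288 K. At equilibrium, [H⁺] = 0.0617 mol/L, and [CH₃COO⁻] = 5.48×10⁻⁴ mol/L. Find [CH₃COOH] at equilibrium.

[CH₃COOH] = 1.92 mol/L

At equilibrium, K_c = [H⁺]·[CH₃COO⁻] / [CH₃COOH] = 1.76×10⁻⁵.
(0.0617)·(5.48×10⁻⁴) / ([CH₃COOH]) = 1.76×10⁻⁵
[CH₃COOH] = 1.92 mol/L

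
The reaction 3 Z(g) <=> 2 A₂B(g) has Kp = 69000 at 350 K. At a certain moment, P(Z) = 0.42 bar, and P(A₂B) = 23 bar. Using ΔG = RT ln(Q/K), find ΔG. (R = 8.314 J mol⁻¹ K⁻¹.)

ΔG = -6.60 kJ/mol

Qp = P(A₂B)² / P(Z)³ = (23)² / (0.42)³ = 7140
ΔG = RT ln(Qp/Kp) = (8.314 J mol⁻¹ K⁻¹)(350 K) × ln(7140/69000)
   = (2.910 kJ/mol)(-2.268) = -6.60 kJ/mol
ΔG < 0, so the forward reaction is spontaneous (proceeds forward).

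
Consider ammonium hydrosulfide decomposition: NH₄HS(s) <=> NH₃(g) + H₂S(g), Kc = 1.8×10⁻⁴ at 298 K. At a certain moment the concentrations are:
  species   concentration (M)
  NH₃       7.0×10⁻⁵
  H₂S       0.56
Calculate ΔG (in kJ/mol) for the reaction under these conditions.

(NH₄HS is a pure solid — omitted from Qc.)
Qc = [NH₃]·[H₂S] = (7.0×10⁻⁵)·(0.56) = 3.92×10⁻⁵
ΔG = RT ln(Qc/Kc) = (8.314 J mol⁻¹ K⁻¹)(298 K) × ln(3.92×10⁻⁵/1.8×10⁻⁴)
   = (2.478 kJ/mol)(-1.524) = -3.78 kJ/mol
ΔG < 0, so the forward reaction is spontaneous (proceeds forward).

ΔG = -3.78 kJ/mol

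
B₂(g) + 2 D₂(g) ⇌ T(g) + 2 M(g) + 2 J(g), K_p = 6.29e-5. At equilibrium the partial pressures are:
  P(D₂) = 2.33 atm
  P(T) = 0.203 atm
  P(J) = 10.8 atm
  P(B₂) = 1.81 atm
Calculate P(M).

P(M) = 0.00511 atm

At equilibrium, K_p = P(T)·P(M)²·P(J)² / (P(B₂)·P(D₂)²) = 6.29e-5.
(0.203)·(P(M))²·(10.8)² / ((1.81)·(2.33)²) = 6.29e-5
P(M)² = 2.61e-5 ⇒ P(M) = 0.00511 atm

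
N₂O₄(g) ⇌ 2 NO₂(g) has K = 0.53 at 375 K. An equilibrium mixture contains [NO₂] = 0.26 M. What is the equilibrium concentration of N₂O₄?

[N₂O₄] = 0.13 M

At equilibrium, K = [NO₂]² / [N₂O₄] = 0.53.
(0.26)² / ([N₂O₄]) = 0.53
[N₂O₄] = 0.128 = 0.13 M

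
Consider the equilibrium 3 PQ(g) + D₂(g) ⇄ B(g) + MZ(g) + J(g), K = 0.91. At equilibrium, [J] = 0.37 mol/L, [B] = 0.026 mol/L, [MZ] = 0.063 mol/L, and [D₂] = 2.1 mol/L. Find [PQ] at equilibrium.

At equilibrium, K = [B]·[MZ]·[J] / ([PQ]³·[D₂]) = 0.91.
(0.026)·(0.063)·(0.37) / (([PQ])³·(2.1)) = 0.91
[PQ]³ = 3.17e-4 ⇒ [PQ] = 0.068 mol/L

[PQ] = 0.068 mol/L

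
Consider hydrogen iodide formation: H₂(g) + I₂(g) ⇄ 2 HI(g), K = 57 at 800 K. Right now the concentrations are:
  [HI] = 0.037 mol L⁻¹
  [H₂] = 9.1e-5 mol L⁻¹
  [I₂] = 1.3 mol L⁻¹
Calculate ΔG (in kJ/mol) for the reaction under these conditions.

ΔG = -10.6 kJ/mol

Q = [HI]² / ([H₂]·[I₂]) = (0.037)² / ((9.1e-5)·(1.3)) = 11.6
ΔG = RT ln(Q/K) = (8.314 J mol⁻¹ K⁻¹)(800 K) × ln(11.6/57)
   = (6.651 kJ/mol)(-1.592) = -10.6 kJ/mol
ΔG < 0, so the forward reaction is spontaneous (proceeds forward).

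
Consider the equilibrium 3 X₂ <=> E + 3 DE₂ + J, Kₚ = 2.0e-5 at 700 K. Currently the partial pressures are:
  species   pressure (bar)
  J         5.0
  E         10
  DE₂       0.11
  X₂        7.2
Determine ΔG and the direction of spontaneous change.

Qₚ = P(E)·P(DE₂)³·P(J) / P(X₂)³ = (10)·(0.11)³·(5.0) / (7.2)³ = 1.78e-4
ΔG = RT ln(Qₚ/Kₚ) = (8.314 J mol⁻¹ K⁻¹)(700 K) × ln(1.78e-4/2.0e-5)
   = (5.820 kJ/mol)(2.186) = 12.7 kJ/mol
ΔG > 0, so the forward reaction is non-spontaneous (proceeds in reverse).

ΔG = 12.7 kJ/mol; the forward reaction is non-spontaneous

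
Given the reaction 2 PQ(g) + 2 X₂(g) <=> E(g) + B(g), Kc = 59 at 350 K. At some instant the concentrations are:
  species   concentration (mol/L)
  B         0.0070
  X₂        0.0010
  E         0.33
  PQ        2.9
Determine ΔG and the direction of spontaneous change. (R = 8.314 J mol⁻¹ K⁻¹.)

Qc = [E]·[B] / ([PQ]²·[X₂]²) = (0.33)·(0.0070) / ((2.9)²·(0.0010)²) = 275
ΔG = RT ln(Qc/Kc) = (8.314 J mol⁻¹ K⁻¹)(350 K) × ln(275/59)
   = (2.910 kJ/mol)(1.539) = 4.48 kJ/mol
ΔG > 0, so the forward reaction is non-spontaneous (proceeds in reverse).

ΔG = 4.48 kJ/mol; the forward reaction is non-spontaneous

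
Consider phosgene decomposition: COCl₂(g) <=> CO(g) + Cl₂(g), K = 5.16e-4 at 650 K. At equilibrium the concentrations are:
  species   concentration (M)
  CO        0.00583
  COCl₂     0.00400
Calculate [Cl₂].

At equilibrium, K = [CO]·[Cl₂] / [COCl₂] = 5.16e-4.
(0.00583)·([Cl₂]) / (0.00400) = 5.16e-4
[Cl₂] = 3.54e-4 M

[Cl₂] = 3.54e-4 M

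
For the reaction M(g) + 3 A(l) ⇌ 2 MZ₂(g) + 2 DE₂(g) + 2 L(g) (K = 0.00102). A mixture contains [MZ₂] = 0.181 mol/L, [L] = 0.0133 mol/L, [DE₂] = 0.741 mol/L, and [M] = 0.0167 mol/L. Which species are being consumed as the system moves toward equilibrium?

(A is a pure liquid — omitted from Q.)
Q = [MZ₂]²·[DE₂]²·[L]² / [M] = (0.181)²·(0.741)²·(0.0133)² / (0.0167) = 1.91×10⁻⁴
Q = 1.91×10⁻⁴ < K = 0.00102: net forward reaction.

M, A (reactants)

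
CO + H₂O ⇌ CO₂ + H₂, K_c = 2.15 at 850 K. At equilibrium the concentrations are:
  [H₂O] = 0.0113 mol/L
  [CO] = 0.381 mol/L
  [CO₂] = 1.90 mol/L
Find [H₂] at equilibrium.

[H₂] = 0.00487 mol/L

At equilibrium, K_c = [CO₂]·[H₂] / ([CO]·[H₂O]) = 2.15.
(1.90)·([H₂]) / ((0.381)·(0.0113)) = 2.15
[H₂] = 0.00487 mol/L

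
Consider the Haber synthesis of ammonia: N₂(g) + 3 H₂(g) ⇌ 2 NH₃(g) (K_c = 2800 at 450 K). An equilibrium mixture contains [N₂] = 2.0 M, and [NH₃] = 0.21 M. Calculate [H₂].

[H₂] = 0.020 M

At equilibrium, K_c = [NH₃]² / ([N₂]·[H₂]³) = 2800.
(0.21)² / ((2.0)·([H₂])³) = 2800
[H₂]³ = 7.88×10⁻⁶ ⇒ [H₂] = 0.020 M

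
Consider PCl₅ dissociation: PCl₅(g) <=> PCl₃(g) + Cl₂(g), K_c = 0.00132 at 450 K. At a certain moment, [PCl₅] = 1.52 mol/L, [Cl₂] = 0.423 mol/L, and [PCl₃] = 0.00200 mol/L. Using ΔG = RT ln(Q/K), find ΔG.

ΔG = -3.23 kJ/mol

Q_c = [PCl₃]·[Cl₂] / [PCl₅] = (0.00200)·(0.423) / (1.52) = 5.57×10⁻⁴
ΔG = RT ln(Q_c/K_c) = (8.314 J mol⁻¹ K⁻¹)(450 K) × ln(5.57×10⁻⁴/0.00132)
   = (3.741 kJ/mol)(-0.8628) = -3.23 kJ/mol
ΔG < 0, so the forward reaction is spontaneous (proceeds forward).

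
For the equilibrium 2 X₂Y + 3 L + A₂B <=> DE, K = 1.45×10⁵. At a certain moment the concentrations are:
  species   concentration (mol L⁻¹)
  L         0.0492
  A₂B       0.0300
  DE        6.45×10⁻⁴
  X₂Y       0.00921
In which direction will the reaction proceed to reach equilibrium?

to the left

Q = [DE] / ([X₂Y]²·[L]³·[A₂B]) = (6.45×10⁻⁴) / ((0.00921)²·(0.0492)³·(0.0300)) = 2.13×10⁶
Q = 2.13×10⁶ > K = 1.45×10⁵, so the reverse reaction proceeds.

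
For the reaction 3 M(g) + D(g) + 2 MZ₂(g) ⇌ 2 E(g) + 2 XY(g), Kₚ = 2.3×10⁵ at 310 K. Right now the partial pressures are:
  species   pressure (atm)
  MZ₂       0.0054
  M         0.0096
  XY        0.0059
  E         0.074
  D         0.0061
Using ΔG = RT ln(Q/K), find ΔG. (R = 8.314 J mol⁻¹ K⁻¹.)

Qₚ = P(E)²·P(XY)² / (P(M)³·P(D)·P(MZ₂)²) = (0.074)²·(0.0059)² / ((0.0096)³·(0.0061)·(0.0054)²) = 1.21×10⁶
ΔG = RT ln(Qₚ/Kₚ) = (8.314 J mol⁻¹ K⁻¹)(310 K) × ln(1.21×10⁶/2.3×10⁵)
   = (2.577 kJ/mol)(1.660) = 4.28 kJ/mol
ΔG > 0, so the forward reaction is non-spontaneous (proceeds in reverse).

ΔG = 4.28 kJ/mol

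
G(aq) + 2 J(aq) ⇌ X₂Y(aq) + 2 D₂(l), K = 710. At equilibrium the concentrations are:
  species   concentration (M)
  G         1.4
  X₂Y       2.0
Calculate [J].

[J] = 0.045 M

(D₂ is a pure liquid — omitted from K.)
At equilibrium, K = [X₂Y] / ([G]·[J]²) = 710.
(2.0) / ((1.4)·([J])²) = 710
[J]² = 0.00201 ⇒ [J] = 0.045 M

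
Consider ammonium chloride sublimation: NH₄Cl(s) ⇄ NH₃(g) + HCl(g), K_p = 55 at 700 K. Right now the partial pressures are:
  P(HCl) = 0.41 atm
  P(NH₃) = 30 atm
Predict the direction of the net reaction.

(NH₄Cl is a pure solid — omitted from Q_p.)
Q_p = P(NH₃)·P(HCl) = (30)·(0.41) = 12
Q_p = 12 < K_p = 55, so the forward reaction proceeds.

toward products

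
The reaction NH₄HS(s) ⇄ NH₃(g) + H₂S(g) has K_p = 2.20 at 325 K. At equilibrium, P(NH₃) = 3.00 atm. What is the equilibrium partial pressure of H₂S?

P(H₂S) = 0.733 atm

(NH₄HS is a pure solid — omitted from K_p.)
At equilibrium, K_p = P(NH₃)·P(H₂S) = 2.20.
(3.00)·(P(H₂S)) = 2.20
P(H₂S) = 0.733 atm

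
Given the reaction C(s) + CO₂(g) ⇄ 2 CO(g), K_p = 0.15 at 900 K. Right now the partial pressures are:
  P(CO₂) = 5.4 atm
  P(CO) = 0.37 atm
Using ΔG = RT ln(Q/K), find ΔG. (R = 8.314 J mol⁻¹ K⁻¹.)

(C is a pure solid — omitted from Q_p.)
Q_p = P(CO)² / P(CO₂) = (0.37)² / (5.4) = 0.0254
ΔG = RT ln(Q_p/K_p) = (8.314 J mol⁻¹ K⁻¹)(900 K) × ln(0.0254/0.15)
   = (7.483 kJ/mol)(-1.776) = -13.3 kJ/mol
ΔG < 0, so the forward reaction is spontaneous (proceeds forward).

ΔG = -13.3 kJ/mol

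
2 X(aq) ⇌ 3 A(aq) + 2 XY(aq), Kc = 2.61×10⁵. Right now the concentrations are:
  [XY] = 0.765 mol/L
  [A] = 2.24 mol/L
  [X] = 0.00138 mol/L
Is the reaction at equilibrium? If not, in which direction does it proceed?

Qc = [A]³·[XY]² / [X]² = (2.24)³·(0.765)² / (0.00138)² = 3.45×10⁶
Qc = 3.45×10⁶ > Kc = 2.61×10⁵, so the reverse reaction proceeds.

toward reactants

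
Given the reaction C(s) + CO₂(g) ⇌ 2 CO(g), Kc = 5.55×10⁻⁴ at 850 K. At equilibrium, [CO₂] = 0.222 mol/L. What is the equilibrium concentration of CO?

(C is a pure solid — omitted from Kc.)
At equilibrium, Kc = [CO]² / [CO₂] = 5.55×10⁻⁴.
([CO])² / (0.222) = 5.55×10⁻⁴
[CO]² = 1.23×10⁻⁴ ⇒ [CO] = 0.0111 mol/L

[CO] = 0.0111 mol/L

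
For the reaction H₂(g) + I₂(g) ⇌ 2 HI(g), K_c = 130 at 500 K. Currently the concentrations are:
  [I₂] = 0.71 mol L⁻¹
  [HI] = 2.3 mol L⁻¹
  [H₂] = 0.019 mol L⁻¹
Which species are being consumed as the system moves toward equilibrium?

Q_c = [HI]² / ([H₂]·[I₂]) = (2.3)² / ((0.019)·(0.71)) = 390
Q_c = 390 > K_c = 130: net reverse reaction.

HI (products)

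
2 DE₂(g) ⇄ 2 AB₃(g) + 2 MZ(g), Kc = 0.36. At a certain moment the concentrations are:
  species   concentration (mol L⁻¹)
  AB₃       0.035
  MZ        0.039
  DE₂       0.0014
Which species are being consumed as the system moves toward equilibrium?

AB₃, MZ (products)

Qc = [AB₃]²·[MZ]² / [DE₂]² = (0.035)²·(0.039)² / (0.0014)² = 0.95
Qc = 0.95 > Kc = 0.36: net reverse reaction.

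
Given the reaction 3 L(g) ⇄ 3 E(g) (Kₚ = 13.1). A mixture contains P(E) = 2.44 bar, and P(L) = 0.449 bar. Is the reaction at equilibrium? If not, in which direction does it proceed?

Qₚ = P(E)³ / P(L)³ = (2.44)³ / (0.449)³ = 160
Qₚ = 160 > Kₚ = 13.1, so the reverse reaction proceeds.

in the reverse direction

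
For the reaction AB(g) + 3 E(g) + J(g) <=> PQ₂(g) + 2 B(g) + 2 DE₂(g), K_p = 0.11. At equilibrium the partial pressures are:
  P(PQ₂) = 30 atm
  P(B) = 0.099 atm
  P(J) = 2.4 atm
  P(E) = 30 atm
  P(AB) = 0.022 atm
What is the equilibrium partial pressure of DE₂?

P(DE₂) = 23 atm

At equilibrium, K_p = P(PQ₂)·P(B)²·P(DE₂)² / (P(AB)·P(E)³·P(J)) = 0.11.
(30)·(0.099)²·(P(DE₂))² / ((0.022)·(30)³·(2.4)) = 0.11
P(DE₂)² = 533 ⇒ P(DE₂) = 23 atm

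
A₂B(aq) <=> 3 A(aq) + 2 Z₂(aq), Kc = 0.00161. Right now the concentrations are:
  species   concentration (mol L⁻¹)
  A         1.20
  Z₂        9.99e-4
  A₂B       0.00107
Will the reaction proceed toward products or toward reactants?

at equilibrium

Qc = [A]³·[Z₂]² / [A₂B] = (1.20)³·(9.99e-4)² / (0.00107) = 0.00161
Qc = 0.00161 = Kc, so the system is already at equilibrium.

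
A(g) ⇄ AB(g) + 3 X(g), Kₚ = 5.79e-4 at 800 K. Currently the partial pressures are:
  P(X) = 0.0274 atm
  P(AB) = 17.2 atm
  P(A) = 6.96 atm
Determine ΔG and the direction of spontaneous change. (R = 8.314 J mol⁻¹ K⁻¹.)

Qₚ = P(AB)·P(X)³ / P(A) = (17.2)·(0.0274)³ / (6.96) = 5.08e-5
ΔG = RT ln(Qₚ/Kₚ) = (8.314 J mol⁻¹ K⁻¹)(800 K) × ln(5.08e-5/5.79e-4)
   = (6.651 kJ/mol)(-2.433) = -16.2 kJ/mol
ΔG < 0, so the forward reaction is spontaneous (proceeds forward).

ΔG = -16.2 kJ/mol; the forward reaction is spontaneous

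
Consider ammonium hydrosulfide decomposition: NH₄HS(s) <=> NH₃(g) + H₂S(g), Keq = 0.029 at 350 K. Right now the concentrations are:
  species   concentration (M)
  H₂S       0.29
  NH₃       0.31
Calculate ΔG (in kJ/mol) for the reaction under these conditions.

ΔG = 3.29 kJ/mol

(NH₄HS is a pure solid — omitted from Q.)
Q = [NH₃]·[H₂S] = (0.31)·(0.29) = 0.0899
ΔG = RT ln(Q/Keq) = (8.314 J mol⁻¹ K⁻¹)(350 K) × ln(0.0899/0.029)
   = (2.910 kJ/mol)(1.131) = 3.29 kJ/mol
ΔG > 0, so the forward reaction is non-spontaneous (proceeds in reverse).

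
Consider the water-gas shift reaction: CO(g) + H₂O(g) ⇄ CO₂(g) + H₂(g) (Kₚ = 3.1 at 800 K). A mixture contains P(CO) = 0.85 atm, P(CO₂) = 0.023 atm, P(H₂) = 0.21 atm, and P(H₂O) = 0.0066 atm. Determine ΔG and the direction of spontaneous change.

Qₚ = P(CO₂)·P(H₂) / (P(CO)·P(H₂O)) = (0.023)·(0.21) / ((0.85)·(0.0066)) = 0.861
ΔG = RT ln(Qₚ/Kₚ) = (8.314 J mol⁻¹ K⁻¹)(800 K) × ln(0.861/3.1)
   = (6.651 kJ/mol)(-1.281) = -8.52 kJ/mol
ΔG < 0, so the forward reaction is spontaneous (proceeds forward).

ΔG = -8.52 kJ/mol; the forward reaction is spontaneous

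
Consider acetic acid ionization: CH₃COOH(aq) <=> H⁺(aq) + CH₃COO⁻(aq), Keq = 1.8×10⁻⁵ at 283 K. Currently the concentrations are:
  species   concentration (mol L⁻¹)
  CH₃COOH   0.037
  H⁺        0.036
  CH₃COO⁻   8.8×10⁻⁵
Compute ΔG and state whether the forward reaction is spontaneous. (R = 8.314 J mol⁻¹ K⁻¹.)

ΔG = 3.67 kJ/mol; the forward reaction is non-spontaneous

Q = [H⁺]·[CH₃COO⁻] / [CH₃COOH] = (0.036)·(8.8×10⁻⁵) / (0.037) = 8.56×10⁻⁵
ΔG = RT ln(Q/Keq) = (8.314 J mol⁻¹ K⁻¹)(283 K) × ln(8.56×10⁻⁵/1.8×10⁻⁵)
   = (2.353 kJ/mol)(1.559) = 3.67 kJ/mol
ΔG > 0, so the forward reaction is non-spontaneous (proceeds in reverse).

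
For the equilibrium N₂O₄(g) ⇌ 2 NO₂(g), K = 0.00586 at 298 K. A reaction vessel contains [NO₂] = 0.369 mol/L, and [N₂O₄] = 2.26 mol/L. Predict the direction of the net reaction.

Q = [NO₂]² / [N₂O₄] = (0.369)² / (2.26) = 0.0602
Q = 0.0602 > K = 0.00586, so the reverse reaction proceeds.

reverse (toward reactants)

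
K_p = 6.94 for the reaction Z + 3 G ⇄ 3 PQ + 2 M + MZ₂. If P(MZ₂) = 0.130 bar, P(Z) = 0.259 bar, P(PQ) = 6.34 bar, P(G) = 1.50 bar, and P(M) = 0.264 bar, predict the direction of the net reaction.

forward (toward products)

Q_p = P(PQ)³·P(M)²·P(MZ₂) / (P(Z)·P(G)³) = (6.34)³·(0.264)²·(0.130) / ((0.259)·(1.50)³) = 2.64
Q_p = 2.64 < K_p = 6.94, so the forward reaction proceeds.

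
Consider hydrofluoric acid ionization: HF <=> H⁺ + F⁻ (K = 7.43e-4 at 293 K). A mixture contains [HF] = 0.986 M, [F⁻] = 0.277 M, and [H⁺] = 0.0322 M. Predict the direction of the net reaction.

reverse (toward reactants)

Q = [H⁺]·[F⁻] / [HF] = (0.0322)·(0.277) / (0.986) = 0.00905
Q = 0.00905 > K = 7.43e-4, so the reverse reaction proceeds.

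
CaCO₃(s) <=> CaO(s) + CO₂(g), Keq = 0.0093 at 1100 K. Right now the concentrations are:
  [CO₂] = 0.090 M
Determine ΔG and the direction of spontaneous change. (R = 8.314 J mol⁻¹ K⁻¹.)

(CaCO₃, CaO are pure solids — omitted from Q.)
Q = [CO₂] = 0.0900
ΔG = RT ln(Q/Keq) = (8.314 J mol⁻¹ K⁻¹)(1100 K) × ln(0.0900/0.0093)
   = (9.145 kJ/mol)(2.270) = 20.8 kJ/mol
ΔG > 0, so the forward reaction is non-spontaneous (proceeds in reverse).

ΔG = 20.8 kJ/mol; the forward reaction is non-spontaneous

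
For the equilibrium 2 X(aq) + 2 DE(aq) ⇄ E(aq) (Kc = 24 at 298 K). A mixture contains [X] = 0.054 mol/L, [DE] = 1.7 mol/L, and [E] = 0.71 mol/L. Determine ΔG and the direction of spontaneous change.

ΔG = 3.11 kJ/mol; the forward reaction is non-spontaneous

Qc = [E] / ([X]²·[DE]²) = (0.71) / ((0.054)²·(1.7)²) = 84.3
ΔG = RT ln(Qc/Kc) = (8.314 J mol⁻¹ K⁻¹)(298 K) × ln(84.3/24)
   = (2.478 kJ/mol)(1.256) = 3.11 kJ/mol
ΔG > 0, so the forward reaction is non-spontaneous (proceeds in reverse).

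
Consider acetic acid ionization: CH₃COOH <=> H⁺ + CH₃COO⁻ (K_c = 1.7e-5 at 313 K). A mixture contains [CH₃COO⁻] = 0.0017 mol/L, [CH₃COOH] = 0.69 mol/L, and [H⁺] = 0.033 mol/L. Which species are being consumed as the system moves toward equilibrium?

H⁺, CH₃COO⁻ (products)

Q_c = [H⁺]·[CH₃COO⁻] / [CH₃COOH] = (0.033)·(0.0017) / (0.69) = 8.1e-5
Q_c = 8.1e-5 > K_c = 1.7e-5: net reverse reaction.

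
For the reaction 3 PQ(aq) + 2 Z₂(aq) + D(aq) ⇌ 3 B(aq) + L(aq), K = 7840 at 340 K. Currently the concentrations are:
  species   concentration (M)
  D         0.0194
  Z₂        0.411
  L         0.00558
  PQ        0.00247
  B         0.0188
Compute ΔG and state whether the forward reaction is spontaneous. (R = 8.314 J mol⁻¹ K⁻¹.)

ΔG = -6.63 kJ/mol; the forward reaction is spontaneous

Q = [B]³·[L] / ([PQ]³·[Z₂]²·[D]) = (0.0188)³·(0.00558) / ((0.00247)³·(0.411)²·(0.0194)) = 751
ΔG = RT ln(Q/K) = (8.314 J mol⁻¹ K⁻¹)(340 K) × ln(751/7840)
   = (2.827 kJ/mol)(-2.346) = -6.63 kJ/mol
ΔG < 0, so the forward reaction is spontaneous (proceeds forward).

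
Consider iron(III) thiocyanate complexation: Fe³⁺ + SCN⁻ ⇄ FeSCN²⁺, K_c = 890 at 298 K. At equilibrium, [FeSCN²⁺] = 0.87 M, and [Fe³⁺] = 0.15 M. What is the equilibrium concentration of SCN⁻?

At equilibrium, K_c = [FeSCN²⁺] / ([Fe³⁺]·[SCN⁻]) = 890.
(0.87) / ((0.15)·([SCN⁻])) = 890
[SCN⁻] = 0.00652 = 0.0065 M

[SCN⁻] = 0.0065 M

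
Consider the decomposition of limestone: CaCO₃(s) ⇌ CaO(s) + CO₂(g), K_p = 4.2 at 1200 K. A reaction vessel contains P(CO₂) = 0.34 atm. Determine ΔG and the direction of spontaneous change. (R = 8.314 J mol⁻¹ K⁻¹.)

(CaCO₃, CaO are pure solids — omitted from Q_p.)
Q_p = P(CO₂) = 0.340
ΔG = RT ln(Q_p/K_p) = (8.314 J mol⁻¹ K⁻¹)(1200 K) × ln(0.340/4.2)
   = (9.977 kJ/mol)(-2.514) = -25.1 kJ/mol
ΔG < 0, so the forward reaction is spontaneous (proceeds forward).

ΔG = -25.1 kJ/mol; the forward reaction is spontaneous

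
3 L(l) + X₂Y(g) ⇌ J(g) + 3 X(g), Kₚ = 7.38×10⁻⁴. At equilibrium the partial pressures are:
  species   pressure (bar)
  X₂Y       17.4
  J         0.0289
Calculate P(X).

(L is a pure liquid — omitted from Kₚ.)
At equilibrium, Kₚ = P(J)·P(X)³ / P(X₂Y) = 7.38×10⁻⁴.
(0.0289)·(P(X))³ / (17.4) = 7.38×10⁻⁴
P(X)³ = 0.444 ⇒ P(X) = 0.763 bar

P(X) = 0.763 bar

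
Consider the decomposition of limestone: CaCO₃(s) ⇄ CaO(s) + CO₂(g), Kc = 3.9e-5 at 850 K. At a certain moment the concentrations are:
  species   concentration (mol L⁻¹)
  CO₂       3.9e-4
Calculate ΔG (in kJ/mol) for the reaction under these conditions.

ΔG = 16.3 kJ/mol

(CaCO₃, CaO are pure solids — omitted from Qc.)
Qc = [CO₂] = 3.90e-4
ΔG = RT ln(Qc/Kc) = (8.314 J mol⁻¹ K⁻¹)(850 K) × ln(3.90e-4/3.9e-5)
   = (7.067 kJ/mol)(2.303) = 16.3 kJ/mol
ΔG > 0, so the forward reaction is non-spontaneous (proceeds in reverse).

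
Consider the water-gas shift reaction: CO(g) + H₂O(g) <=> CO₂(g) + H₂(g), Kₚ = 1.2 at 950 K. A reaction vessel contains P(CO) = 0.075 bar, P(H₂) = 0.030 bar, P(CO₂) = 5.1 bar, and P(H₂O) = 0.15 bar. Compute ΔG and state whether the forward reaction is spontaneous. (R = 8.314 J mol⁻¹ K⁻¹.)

Qₚ = P(CO₂)·P(H₂) / (P(CO)·P(H₂O)) = (5.1)·(0.030) / ((0.075)·(0.15)) = 13.6
ΔG = RT ln(Qₚ/Kₚ) = (8.314 J mol⁻¹ K⁻¹)(950 K) × ln(13.6/1.2)
   = (7.898 kJ/mol)(2.428) = 19.2 kJ/mol
ΔG > 0, so the forward reaction is non-spontaneous (proceeds in reverse).

ΔG = 19.2 kJ/mol; the forward reaction is non-spontaneous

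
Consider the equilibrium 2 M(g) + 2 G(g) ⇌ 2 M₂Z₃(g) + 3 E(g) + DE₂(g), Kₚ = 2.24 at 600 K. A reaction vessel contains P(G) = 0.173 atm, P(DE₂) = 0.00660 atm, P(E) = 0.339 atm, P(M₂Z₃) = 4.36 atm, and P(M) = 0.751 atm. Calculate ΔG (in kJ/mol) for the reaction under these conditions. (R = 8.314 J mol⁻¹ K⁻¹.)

ΔG = -10.2 kJ/mol

Qₚ = P(M₂Z₃)²·P(E)³·P(DE₂) / (P(M)²·P(G)²) = (4.36)²·(0.339)³·(0.00660) / ((0.751)²·(0.173)²) = 0.290
ΔG = RT ln(Qₚ/Kₚ) = (8.314 J mol⁻¹ K⁻¹)(600 K) × ln(0.290/2.24)
   = (4.988 kJ/mol)(-2.044) = -10.2 kJ/mol
ΔG < 0, so the forward reaction is spontaneous (proceeds forward).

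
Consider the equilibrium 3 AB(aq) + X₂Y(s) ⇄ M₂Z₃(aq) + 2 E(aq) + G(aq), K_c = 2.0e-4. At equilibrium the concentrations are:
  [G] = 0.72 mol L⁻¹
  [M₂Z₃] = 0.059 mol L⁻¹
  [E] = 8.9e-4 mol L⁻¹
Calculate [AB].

(X₂Y is a pure solid — omitted from K_c.)
At equilibrium, K_c = [M₂Z₃]·[E]²·[G] / [AB]³ = 2.0e-4.
(0.059)·(8.9e-4)²·(0.72) / ([AB])³ = 2.0e-4
[AB]³ = 1.68e-4 ⇒ [AB] = 0.055 mol L⁻¹

[AB] = 0.055 mol L⁻¹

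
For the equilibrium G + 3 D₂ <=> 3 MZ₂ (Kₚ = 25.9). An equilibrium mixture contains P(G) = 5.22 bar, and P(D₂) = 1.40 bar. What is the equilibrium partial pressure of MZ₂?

P(MZ₂) = 7.19 bar

At equilibrium, Kₚ = P(MZ₂)³ / (P(G)·P(D₂)³) = 25.9.
(P(MZ₂))³ / ((5.22)·(1.40)³) = 25.9
P(MZ₂)³ = 371 ⇒ P(MZ₂) = 7.19 bar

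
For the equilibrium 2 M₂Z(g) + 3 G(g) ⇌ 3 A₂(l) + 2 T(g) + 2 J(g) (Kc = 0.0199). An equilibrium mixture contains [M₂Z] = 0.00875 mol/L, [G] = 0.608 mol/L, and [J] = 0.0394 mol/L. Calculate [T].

[T] = 0.0149 mol/L

(A₂ is a pure liquid — omitted from Kc.)
At equilibrium, Kc = [T]²·[J]² / ([M₂Z]²·[G]³) = 0.0199.
([T])²·(0.0394)² / ((0.00875)²·(0.608)³) = 0.0199
[T]² = 2.21×10⁻⁴ ⇒ [T] = 0.0149 mol/L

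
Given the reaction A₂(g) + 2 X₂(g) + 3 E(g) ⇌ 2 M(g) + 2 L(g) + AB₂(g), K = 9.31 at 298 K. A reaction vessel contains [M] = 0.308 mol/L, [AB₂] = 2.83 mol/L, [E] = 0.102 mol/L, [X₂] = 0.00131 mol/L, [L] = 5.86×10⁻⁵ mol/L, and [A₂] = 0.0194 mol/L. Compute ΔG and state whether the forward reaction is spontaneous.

Q = [M]²·[L]²·[AB₂] / ([A₂]·[X₂]²·[E]³) = (0.308)²·(5.86×10⁻⁵)²·(2.83) / ((0.0194)·(0.00131)²·(0.102)³) = 26.1
ΔG = RT ln(Q/K) = (8.314 J mol⁻¹ K⁻¹)(298 K) × ln(26.1/9.31)
   = (2.478 kJ/mol)(1.031) = 2.55 kJ/mol
ΔG > 0, so the forward reaction is non-spontaneous (proceeds in reverse).

ΔG = 2.55 kJ/mol; the forward reaction is non-spontaneous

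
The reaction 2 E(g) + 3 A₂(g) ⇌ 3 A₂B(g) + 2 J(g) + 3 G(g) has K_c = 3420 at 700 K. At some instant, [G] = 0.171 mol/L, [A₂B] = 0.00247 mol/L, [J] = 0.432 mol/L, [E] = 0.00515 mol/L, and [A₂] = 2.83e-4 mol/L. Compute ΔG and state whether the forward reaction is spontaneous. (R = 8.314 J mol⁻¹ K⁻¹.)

Q_c = [A₂B]³·[J]²·[G]³ / ([E]²·[A₂]³) = (0.00247)³·(0.432)²·(0.171)³ / ((0.00515)²·(2.83e-4)³) = 23400
ΔG = RT ln(Q_c/K_c) = (8.314 J mol⁻¹ K⁻¹)(700 K) × ln(23400/3420)
   = (5.820 kJ/mol)(1.923) = 11.2 kJ/mol
ΔG > 0, so the forward reaction is non-spontaneous (proceeds in reverse).

ΔG = 11.2 kJ/mol; the forward reaction is non-spontaneous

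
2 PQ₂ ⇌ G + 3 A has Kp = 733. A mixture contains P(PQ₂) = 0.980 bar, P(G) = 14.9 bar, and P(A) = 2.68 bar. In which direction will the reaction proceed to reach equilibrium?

forward (toward products)

Qp = P(G)·P(A)³ / P(PQ₂)² = (14.9)·(2.68)³ / (0.980)² = 299
Qp = 299 < Kp = 733, so the forward reaction proceeds.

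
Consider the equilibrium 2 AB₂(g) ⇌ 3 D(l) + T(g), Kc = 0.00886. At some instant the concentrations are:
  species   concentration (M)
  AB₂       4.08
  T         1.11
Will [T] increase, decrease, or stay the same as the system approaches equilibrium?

decrease

(D is a pure liquid — omitted from Qc.)
Qc = [T] / [AB₂]² = (1.11) / (4.08)² = 0.0667
Qc = 0.0667 > Kc = 0.00886: net reverse reaction.
T is a product, so it decreases.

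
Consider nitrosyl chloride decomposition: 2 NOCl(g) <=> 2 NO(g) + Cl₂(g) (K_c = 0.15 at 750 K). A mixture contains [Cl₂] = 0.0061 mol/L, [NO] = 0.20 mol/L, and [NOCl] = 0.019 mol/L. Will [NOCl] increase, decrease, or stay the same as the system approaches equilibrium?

Q_c = [NO]²·[Cl₂] / [NOCl]² = (0.20)²·(0.0061) / (0.019)² = 0.68
Q_c = 0.68 > K_c = 0.15: net reverse reaction.
NOCl is a reactant, so it increases.

increase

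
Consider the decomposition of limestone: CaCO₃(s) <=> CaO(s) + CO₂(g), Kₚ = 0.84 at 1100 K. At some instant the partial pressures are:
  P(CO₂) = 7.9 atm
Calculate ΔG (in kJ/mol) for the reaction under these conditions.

ΔG = 20.5 kJ/mol

(CaCO₃, CaO are pure solids — omitted from Qₚ.)
Qₚ = P(CO₂) = 7.90
ΔG = RT ln(Qₚ/Kₚ) = (8.314 J mol⁻¹ K⁻¹)(1100 K) × ln(7.90/0.84)
   = (9.145 kJ/mol)(2.241) = 20.5 kJ/mol
ΔG > 0, so the forward reaction is non-spontaneous (proceeds in reverse).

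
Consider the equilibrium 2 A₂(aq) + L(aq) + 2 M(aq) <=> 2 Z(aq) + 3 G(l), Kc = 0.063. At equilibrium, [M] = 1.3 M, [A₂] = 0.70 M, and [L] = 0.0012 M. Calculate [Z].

(G is a pure liquid — omitted from Kc.)
At equilibrium, Kc = [Z]² / ([A₂]²·[L]·[M]²) = 0.063.
([Z])² / ((0.70)²·(0.0012)·(1.3)²) = 0.063
[Z]² = 6.26×10⁻⁵ ⇒ [Z] = 0.0079 M

[Z] = 0.0079 M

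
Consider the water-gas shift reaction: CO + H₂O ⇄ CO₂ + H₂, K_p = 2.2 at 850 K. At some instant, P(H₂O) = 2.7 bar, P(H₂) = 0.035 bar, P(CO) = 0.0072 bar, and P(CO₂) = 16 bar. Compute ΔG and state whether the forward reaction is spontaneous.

Q_p = P(CO₂)·P(H₂) / (P(CO)·P(H₂O)) = (16)·(0.035) / ((0.0072)·(2.7)) = 28.8
ΔG = RT ln(Q_p/K_p) = (8.314 J mol⁻¹ K⁻¹)(850 K) × ln(28.8/2.2)
   = (7.067 kJ/mol)(2.572) = 18.2 kJ/mol
ΔG > 0, so the forward reaction is non-spontaneous (proceeds in reverse).

ΔG = 18.2 kJ/mol; the forward reaction is non-spontaneous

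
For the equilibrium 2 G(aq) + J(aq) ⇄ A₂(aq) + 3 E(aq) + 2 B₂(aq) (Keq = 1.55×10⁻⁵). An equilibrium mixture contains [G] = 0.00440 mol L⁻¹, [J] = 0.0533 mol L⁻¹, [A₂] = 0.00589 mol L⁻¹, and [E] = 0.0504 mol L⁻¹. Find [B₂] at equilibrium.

At equilibrium, Keq = [A₂]·[E]³·[B₂]² / ([G]²·[J]) = 1.55×10⁻⁵.
(0.00589)·(0.0504)³·([B₂])² / ((0.00440)²·(0.0533)) = 1.55×10⁻⁵
[B₂]² = 2.12×10⁻⁵ ⇒ [B₂] = 0.00461 mol L⁻¹

[B₂] = 0.00461 mol L⁻¹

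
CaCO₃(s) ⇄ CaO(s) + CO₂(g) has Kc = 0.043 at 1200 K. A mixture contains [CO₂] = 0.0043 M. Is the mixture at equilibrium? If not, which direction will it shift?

no; Q < K, reaction proceeds forward

(CaCO₃, CaO are pure solids — omitted from Qc.)
Qc = [CO₂] = 0.0043
Qc = 0.0043 < Kc = 0.043: net forward reaction.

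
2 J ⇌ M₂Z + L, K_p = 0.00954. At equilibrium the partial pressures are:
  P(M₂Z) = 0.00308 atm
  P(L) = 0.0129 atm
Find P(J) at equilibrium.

P(J) = 0.0645 atm

At equilibrium, K_p = P(M₂Z)·P(L) / P(J)² = 0.00954.
(0.00308)·(0.0129) / (P(J))² = 0.00954
P(J)² = 0.00416 ⇒ P(J) = 0.0645 atm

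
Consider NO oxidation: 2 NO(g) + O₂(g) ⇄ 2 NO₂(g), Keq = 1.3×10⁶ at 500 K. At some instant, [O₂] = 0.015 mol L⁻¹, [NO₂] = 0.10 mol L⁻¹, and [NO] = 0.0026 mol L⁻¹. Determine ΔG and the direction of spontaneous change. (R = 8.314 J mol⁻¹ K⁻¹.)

Q = [NO₂]² / ([NO]²·[O₂]) = (0.10)² / ((0.0026)²·(0.015)) = 98600
ΔG = RT ln(Q/Keq) = (8.314 J mol⁻¹ K⁻¹)(500 K) × ln(98600/1.3×10⁶)
   = (4.157 kJ/mol)(-2.579) = -10.7 kJ/mol
ΔG < 0, so the forward reaction is spontaneous (proceeds forward).

ΔG = -10.7 kJ/mol; the forward reaction is spontaneous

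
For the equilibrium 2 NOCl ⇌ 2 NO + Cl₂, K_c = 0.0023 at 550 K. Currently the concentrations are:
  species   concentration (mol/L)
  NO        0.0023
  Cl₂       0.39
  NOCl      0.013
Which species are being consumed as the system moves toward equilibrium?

Q_c = [NO]²·[Cl₂] / [NOCl]² = (0.0023)²·(0.39) / (0.013)² = 0.012
Q_c = 0.012 > K_c = 0.0023: net reverse reaction.

NO, Cl₂ (products)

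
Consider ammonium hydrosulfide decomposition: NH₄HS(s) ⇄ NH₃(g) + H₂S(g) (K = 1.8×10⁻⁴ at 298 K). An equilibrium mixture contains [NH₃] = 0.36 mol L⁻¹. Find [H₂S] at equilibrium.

[H₂S] = 5.0×10⁻⁴ mol L⁻¹

(NH₄HS is a pure solid — omitted from K.)
At equilibrium, K = [NH₃]·[H₂S] = 1.8×10⁻⁴.
(0.36)·([H₂S]) = 1.8×10⁻⁴
[H₂S] = 5.00×10⁻⁴ = 5.0×10⁻⁴ mol L⁻¹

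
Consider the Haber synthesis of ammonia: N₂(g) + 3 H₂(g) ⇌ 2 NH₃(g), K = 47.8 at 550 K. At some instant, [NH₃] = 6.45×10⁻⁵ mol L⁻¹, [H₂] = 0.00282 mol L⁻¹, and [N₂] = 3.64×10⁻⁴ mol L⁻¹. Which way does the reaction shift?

toward reactants

Q = [NH₃]² / ([N₂]·[H₂]³) = (6.45×10⁻⁵)² / ((3.64×10⁻⁴)·(0.00282)³) = 510
Q = 510 > K = 47.8, so the reverse reaction proceeds.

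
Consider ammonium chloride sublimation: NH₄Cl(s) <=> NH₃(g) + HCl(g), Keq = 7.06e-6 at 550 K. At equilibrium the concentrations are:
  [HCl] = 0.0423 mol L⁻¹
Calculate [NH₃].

[NH₃] = 1.67e-4 mol L⁻¹

(NH₄Cl is a pure solid — omitted from Keq.)
At equilibrium, Keq = [NH₃]·[HCl] = 7.06e-6.
([NH₃])·(0.0423) = 7.06e-6
[NH₃] = 1.67e-4 mol L⁻¹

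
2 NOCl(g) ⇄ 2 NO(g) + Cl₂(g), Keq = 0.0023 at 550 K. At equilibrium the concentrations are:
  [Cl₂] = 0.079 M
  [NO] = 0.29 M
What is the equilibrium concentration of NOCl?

[NOCl] = 1.7 M

At equilibrium, Keq = [NO]²·[Cl₂] / [NOCl]² = 0.0023.
(0.29)²·(0.079) / ([NOCl])² = 0.0023
[NOCl]² = 2.89 ⇒ [NOCl] = 1.7 M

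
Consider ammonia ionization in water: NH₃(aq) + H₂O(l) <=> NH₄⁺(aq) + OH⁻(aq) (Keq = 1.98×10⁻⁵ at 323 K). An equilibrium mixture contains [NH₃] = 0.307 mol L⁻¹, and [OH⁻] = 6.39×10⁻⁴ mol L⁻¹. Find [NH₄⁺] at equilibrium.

(H₂O is a pure liquid — omitted from Keq.)
At equilibrium, Keq = [NH₄⁺]·[OH⁻] / [NH₃] = 1.98×10⁻⁵.
([NH₄⁺])·(6.39×10⁻⁴) / (0.307) = 1.98×10⁻⁵
[NH₄⁺] = 0.00951 mol L⁻¹

[NH₄⁺] = 0.00951 mol L⁻¹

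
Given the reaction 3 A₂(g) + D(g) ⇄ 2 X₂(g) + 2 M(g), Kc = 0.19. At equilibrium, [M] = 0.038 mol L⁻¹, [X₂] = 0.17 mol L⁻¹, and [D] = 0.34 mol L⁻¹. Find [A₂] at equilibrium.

At equilibrium, Kc = [X₂]²·[M]² / ([A₂]³·[D]) = 0.19.
(0.17)²·(0.038)² / (([A₂])³·(0.34)) = 0.19
[A₂]³ = 6.46×10⁻⁴ ⇒ [A₂] = 0.086 mol L⁻¹

[A₂] = 0.086 mol L⁻¹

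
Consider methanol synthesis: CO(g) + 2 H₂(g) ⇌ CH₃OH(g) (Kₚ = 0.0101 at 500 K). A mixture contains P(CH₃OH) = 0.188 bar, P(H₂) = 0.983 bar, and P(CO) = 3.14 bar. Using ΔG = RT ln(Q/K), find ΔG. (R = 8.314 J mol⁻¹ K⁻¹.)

Qₚ = P(CH₃OH) / (P(CO)·P(H₂)²) = (0.188) / ((3.14)·(0.983)²) = 0.0620
ΔG = RT ln(Qₚ/Kₚ) = (8.314 J mol⁻¹ K⁻¹)(500 K) × ln(0.0620/0.0101)
   = (4.157 kJ/mol)(1.815) = 7.54 kJ/mol
ΔG > 0, so the forward reaction is non-spontaneous (proceeds in reverse).

ΔG = 7.54 kJ/mol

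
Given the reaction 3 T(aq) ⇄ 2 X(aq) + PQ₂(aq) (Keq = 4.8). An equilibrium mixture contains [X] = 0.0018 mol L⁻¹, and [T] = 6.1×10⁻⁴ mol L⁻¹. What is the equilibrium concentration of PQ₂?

[PQ₂] = 3.4×10⁻⁴ mol L⁻¹

At equilibrium, Keq = [X]²·[PQ₂] / [T]³ = 4.8.
(0.0018)²·([PQ₂]) / (6.1×10⁻⁴)³ = 4.8
[PQ₂] = 3.36×10⁻⁴ = 3.4×10⁻⁴ mol L⁻¹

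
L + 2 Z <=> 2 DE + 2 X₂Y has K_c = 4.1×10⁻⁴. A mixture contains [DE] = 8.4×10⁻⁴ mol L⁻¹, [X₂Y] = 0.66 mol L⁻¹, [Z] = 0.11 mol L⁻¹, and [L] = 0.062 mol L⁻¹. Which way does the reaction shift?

Q_c = [DE]²·[X₂Y]² / ([L]·[Z]²) = (8.4×10⁻⁴)²·(0.66)² / ((0.062)·(0.11)²) = 4.1×10⁻⁴
Q_c = 4.1×10⁻⁴ = K_c, so the system is already at equilibrium.

at equilibrium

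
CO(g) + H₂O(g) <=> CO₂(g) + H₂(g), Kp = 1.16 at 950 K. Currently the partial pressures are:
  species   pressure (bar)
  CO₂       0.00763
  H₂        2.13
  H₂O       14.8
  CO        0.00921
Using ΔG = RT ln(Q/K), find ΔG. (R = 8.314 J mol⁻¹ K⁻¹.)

ΔG = -18.0 kJ/mol

Qp = P(CO₂)·P(H₂) / (P(CO)·P(H₂O)) = (0.00763)·(2.13) / ((0.00921)·(14.8)) = 0.119
ΔG = RT ln(Qp/Kp) = (8.314 J mol⁻¹ K⁻¹)(950 K) × ln(0.119/1.16)
   = (7.898 kJ/mol)(-2.277) = -18.0 kJ/mol
ΔG < 0, so the forward reaction is spontaneous (proceeds forward).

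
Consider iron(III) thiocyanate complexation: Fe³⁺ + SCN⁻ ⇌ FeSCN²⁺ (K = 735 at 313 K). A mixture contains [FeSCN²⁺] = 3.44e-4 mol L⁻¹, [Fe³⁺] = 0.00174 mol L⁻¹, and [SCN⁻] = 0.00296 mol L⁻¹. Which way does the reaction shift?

Q = [FeSCN²⁺] / ([Fe³⁺]·[SCN⁻]) = (3.44e-4) / ((0.00174)·(0.00296)) = 66.8
Q = 66.8 < K = 735, so the forward reaction proceeds.

forward (toward products)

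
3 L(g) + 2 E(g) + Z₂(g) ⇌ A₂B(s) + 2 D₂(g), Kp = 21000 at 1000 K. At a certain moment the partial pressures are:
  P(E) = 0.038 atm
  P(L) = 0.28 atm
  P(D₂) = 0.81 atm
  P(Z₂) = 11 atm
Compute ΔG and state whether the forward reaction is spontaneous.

ΔG = -20.1 kJ/mol; the forward reaction is spontaneous

(A₂B is a pure solid — omitted from Qp.)
Qp = P(D₂)² / (P(L)³·P(E)²·P(Z₂)) = (0.81)² / ((0.28)³·(0.038)²·(11)) = 1880
ΔG = RT ln(Qp/Kp) = (8.314 J mol⁻¹ K⁻¹)(1000 K) × ln(1880/21000)
   = (8.314 kJ/mol)(-2.413) = -20.1 kJ/mol
ΔG < 0, so the forward reaction is spontaneous (proceeds forward).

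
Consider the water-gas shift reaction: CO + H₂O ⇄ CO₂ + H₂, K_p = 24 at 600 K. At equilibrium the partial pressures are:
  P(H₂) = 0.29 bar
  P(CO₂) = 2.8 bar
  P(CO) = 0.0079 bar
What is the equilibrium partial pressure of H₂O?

P(H₂O) = 4.3 bar

At equilibrium, K_p = P(CO₂)·P(H₂) / (P(CO)·P(H₂O)) = 24.
(2.8)·(0.29) / ((0.0079)·(P(H₂O))) = 24
P(H₂O) = 4.28 = 4.3 bar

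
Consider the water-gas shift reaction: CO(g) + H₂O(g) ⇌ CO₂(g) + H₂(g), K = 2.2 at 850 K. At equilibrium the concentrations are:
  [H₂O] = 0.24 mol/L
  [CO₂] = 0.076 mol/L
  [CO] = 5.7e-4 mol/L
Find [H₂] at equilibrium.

At equilibrium, K = [CO₂]·[H₂] / ([CO]·[H₂O]) = 2.2.
(0.076)·([H₂]) / ((5.7e-4)·(0.24)) = 2.2
[H₂] = 0.00396 = 0.0040 mol/L

[H₂] = 0.0040 mol/L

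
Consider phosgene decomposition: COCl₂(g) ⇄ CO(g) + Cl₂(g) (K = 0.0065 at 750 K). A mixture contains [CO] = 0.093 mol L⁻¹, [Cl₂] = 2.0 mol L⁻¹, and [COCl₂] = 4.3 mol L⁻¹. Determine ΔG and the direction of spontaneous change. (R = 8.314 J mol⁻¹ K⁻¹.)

ΔG = 11.8 kJ/mol; the forward reaction is non-spontaneous

Q = [CO]·[Cl₂] / [COCl₂] = (0.093)·(2.0) / (4.3) = 0.0433
ΔG = RT ln(Q/K) = (8.314 J mol⁻¹ K⁻¹)(750 K) × ln(0.0433/0.0065)
   = (6.236 kJ/mol)(1.896) = 11.8 kJ/mol
ΔG > 0, so the forward reaction is non-spontaneous (proceeds in reverse).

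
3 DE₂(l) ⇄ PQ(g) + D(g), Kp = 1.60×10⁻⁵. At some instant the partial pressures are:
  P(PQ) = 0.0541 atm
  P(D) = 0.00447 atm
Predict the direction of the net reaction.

to the left

(DE₂ is a pure liquid — omitted from Qp.)
Qp = P(PQ)·P(D) = (0.0541)·(0.00447) = 2.42×10⁻⁴
Qp = 2.42×10⁻⁴ > Kp = 1.60×10⁻⁵, so the reverse reaction proceeds.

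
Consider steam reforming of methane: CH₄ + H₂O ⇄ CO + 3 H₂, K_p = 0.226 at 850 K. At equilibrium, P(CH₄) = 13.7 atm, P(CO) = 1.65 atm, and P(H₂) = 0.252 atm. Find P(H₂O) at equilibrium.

P(H₂O) = 0.00853 atm

At equilibrium, K_p = P(CO)·P(H₂)³ / (P(CH₄)·P(H₂O)) = 0.226.
(1.65)·(0.252)³ / ((13.7)·(P(H₂O))) = 0.226
P(H₂O) = 0.00853 atm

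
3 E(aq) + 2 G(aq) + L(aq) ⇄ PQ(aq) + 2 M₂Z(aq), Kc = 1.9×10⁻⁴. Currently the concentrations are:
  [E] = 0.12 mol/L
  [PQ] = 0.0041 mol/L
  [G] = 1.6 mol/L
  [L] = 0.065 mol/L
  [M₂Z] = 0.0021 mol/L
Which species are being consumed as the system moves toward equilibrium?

E, G, L (reactants)

Qc = [PQ]·[M₂Z]² / ([E]³·[G]²·[L]) = (0.0041)·(0.0021)² / ((0.12)³·(1.6)²·(0.065)) = 6.3×10⁻⁵
Qc = 6.3×10⁻⁵ < Kc = 1.9×10⁻⁴: net forward reaction.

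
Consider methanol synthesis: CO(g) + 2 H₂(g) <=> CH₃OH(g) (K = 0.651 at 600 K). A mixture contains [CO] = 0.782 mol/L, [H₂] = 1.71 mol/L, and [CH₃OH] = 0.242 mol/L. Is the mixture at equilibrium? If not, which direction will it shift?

Q = [CH₃OH] / ([CO]·[H₂]²) = (0.242) / ((0.782)·(1.71)²) = 0.106
Q = 0.106 < K = 0.651: net forward reaction.

no; Q < K, reaction proceeds forward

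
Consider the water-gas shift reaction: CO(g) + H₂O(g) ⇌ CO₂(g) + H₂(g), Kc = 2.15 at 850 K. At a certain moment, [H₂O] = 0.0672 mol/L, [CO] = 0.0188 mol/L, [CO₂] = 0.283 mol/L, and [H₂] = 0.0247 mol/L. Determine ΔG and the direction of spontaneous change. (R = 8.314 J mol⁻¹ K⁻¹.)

ΔG = 6.68 kJ/mol; the forward reaction is non-spontaneous

Qc = [CO₂]·[H₂] / ([CO]·[H₂O]) = (0.283)·(0.0247) / ((0.0188)·(0.0672)) = 5.53
ΔG = RT ln(Qc/Kc) = (8.314 J mol⁻¹ K⁻¹)(850 K) × ln(5.53/2.15)
   = (7.067 kJ/mol)(0.9447) = 6.68 kJ/mol
ΔG > 0, so the forward reaction is non-spontaneous (proceeds in reverse).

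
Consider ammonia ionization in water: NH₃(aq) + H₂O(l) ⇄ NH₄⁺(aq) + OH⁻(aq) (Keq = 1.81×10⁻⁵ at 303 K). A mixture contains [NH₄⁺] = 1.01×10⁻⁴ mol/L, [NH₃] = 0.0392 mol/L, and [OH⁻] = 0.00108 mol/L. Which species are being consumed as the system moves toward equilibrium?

(H₂O is a pure liquid — omitted from Q.)
Q = [NH₄⁺]·[OH⁻] / [NH₃] = (1.01×10⁻⁴)·(0.00108) / (0.0392) = 2.78×10⁻⁶
Q = 2.78×10⁻⁶ < Keq = 1.81×10⁻⁵: net forward reaction.

NH₃, H₂O (reactants)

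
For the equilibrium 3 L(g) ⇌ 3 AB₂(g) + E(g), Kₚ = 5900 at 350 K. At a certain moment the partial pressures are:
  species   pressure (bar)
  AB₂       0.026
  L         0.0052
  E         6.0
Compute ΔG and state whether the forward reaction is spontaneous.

ΔG = -6.00 kJ/mol; the forward reaction is spontaneous

Qₚ = P(AB₂)³·P(E) / P(L)³ = (0.026)³·(6.0) / (0.0052)³ = 750
ΔG = RT ln(Qₚ/Kₚ) = (8.314 J mol⁻¹ K⁻¹)(350 K) × ln(750/5900)
   = (2.910 kJ/mol)(-2.063) = -6.00 kJ/mol
ΔG < 0, so the forward reaction is spontaneous (proceeds forward).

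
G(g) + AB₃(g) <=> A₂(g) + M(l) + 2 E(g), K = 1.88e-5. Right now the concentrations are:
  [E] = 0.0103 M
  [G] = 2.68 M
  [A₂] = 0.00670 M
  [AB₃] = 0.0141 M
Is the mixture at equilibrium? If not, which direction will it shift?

(M is a pure liquid — omitted from Q.)
Q = [A₂]·[E]² / ([G]·[AB₃]) = (0.00670)·(0.0103)² / ((2.68)·(0.0141)) = 1.88e-5
Q = 1.88e-5 = K; the system is at equilibrium.

yes, at equilibrium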